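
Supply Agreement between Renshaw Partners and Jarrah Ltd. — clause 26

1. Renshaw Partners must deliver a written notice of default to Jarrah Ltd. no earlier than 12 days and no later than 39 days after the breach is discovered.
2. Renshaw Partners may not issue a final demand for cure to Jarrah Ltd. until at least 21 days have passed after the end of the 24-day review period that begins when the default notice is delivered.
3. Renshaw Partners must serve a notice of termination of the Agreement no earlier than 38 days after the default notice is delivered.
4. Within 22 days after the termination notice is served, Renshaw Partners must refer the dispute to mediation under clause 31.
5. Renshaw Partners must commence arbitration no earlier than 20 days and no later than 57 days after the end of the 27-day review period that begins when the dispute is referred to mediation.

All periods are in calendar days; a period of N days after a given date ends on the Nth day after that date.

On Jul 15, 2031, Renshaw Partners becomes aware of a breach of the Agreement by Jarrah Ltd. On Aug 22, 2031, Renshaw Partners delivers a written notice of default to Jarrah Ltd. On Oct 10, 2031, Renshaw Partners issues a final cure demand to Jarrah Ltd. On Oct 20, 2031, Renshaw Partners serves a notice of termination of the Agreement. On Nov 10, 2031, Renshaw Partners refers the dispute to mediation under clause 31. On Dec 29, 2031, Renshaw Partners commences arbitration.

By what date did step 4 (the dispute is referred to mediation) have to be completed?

Nov 11, 2031

Step 4 runs from Oct 20, 2031, when the termination notice is served. 22 days after Oct 20, 2031 is Nov 11, 2031.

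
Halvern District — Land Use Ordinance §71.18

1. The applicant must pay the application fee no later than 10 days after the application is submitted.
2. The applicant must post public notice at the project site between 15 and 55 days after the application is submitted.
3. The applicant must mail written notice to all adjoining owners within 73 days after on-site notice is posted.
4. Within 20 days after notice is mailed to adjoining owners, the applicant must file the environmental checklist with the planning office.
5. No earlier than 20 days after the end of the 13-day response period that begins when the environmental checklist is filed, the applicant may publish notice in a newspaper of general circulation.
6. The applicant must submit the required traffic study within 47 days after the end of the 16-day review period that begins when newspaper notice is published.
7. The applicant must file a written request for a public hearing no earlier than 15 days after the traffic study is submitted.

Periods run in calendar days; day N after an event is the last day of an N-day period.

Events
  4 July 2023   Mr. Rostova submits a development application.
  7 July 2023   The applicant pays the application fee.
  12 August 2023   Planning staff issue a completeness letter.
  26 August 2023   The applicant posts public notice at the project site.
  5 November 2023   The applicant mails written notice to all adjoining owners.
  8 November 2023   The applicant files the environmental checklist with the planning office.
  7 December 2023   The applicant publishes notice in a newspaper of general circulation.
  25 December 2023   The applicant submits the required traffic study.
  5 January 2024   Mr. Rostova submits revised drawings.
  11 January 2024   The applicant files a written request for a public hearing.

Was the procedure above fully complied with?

No

Step 1: 10 days after 4 July 2023 (when the application is submitted) is 14 July 2023; 7 July 2023 is within that limit.
Step 2: the window is 15–55 days after 4 July 2023 (when the application is submitted), so 19 July 2023 through 28 August 2023; 26 August 2023 falls inside that range.
Step 3: 73 days after 26 August 2023 (when on-site notice is posted) is 7 November 2023; 5 November 2023 is within that limit.
Step 4: 20 days after 5 November 2023 (when notice is mailed to adjoining owners) is 25 November 2023; 8 November 2023 is within that limit.
Step 5: the earliest permitted date is 20 days after 21 November 2023 (end of the 13-day response period, which began when the environmental checklist is filed on 8 November 2023), i.e. 11 December 2023; 7 December 2023 is 4 days before the earliest permitted date.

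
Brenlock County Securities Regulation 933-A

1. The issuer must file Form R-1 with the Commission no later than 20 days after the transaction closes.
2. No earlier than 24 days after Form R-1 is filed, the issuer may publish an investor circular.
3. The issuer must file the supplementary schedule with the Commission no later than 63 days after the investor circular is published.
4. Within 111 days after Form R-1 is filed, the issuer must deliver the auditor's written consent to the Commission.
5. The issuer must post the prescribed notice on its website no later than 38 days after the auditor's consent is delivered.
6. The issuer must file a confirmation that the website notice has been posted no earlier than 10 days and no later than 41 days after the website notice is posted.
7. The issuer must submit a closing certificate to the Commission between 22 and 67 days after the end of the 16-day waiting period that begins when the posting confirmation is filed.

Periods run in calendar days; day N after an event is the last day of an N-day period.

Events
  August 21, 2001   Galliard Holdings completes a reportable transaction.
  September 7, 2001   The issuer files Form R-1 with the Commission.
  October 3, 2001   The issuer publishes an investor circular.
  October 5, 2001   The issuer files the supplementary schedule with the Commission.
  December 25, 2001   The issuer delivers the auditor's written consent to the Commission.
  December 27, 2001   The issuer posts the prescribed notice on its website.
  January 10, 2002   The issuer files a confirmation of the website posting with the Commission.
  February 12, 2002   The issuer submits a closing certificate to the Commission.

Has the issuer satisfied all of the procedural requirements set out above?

No

(1) due by August 21, 2001 + 20 days = September 10, 2001; done September 7, 2001 — timely.
(2) permitted from September 7, 2001 + 24 days = October 1, 2001 onward; done October 3, 2001, after the minimum wait.
(3) due by October 3, 2001 + 63 days = December 5, 2001; October 5, 2001 is within that limit.
(4) due by September 7, 2001 + 111 days = December 27, 2001; December 25, 2001 is within that limit.
(5) due by December 25, 2001 + 38 days = February 1, 2002; done December 27, 2001 — timely.
(6) the permitted window runs from December 27, 2001 + 10 = January 6, 2002 to December 27, 2001 + 41 = February 6, 2002; January 10, 2002 falls inside that range.
(7) the permitted window runs from January 26, 2002 + 22 = February 17, 2002 to January 26, 2002 + 67 = April 3, 2002; done February 12, 2002 — 5 days before the window opened.
The analysis stops there.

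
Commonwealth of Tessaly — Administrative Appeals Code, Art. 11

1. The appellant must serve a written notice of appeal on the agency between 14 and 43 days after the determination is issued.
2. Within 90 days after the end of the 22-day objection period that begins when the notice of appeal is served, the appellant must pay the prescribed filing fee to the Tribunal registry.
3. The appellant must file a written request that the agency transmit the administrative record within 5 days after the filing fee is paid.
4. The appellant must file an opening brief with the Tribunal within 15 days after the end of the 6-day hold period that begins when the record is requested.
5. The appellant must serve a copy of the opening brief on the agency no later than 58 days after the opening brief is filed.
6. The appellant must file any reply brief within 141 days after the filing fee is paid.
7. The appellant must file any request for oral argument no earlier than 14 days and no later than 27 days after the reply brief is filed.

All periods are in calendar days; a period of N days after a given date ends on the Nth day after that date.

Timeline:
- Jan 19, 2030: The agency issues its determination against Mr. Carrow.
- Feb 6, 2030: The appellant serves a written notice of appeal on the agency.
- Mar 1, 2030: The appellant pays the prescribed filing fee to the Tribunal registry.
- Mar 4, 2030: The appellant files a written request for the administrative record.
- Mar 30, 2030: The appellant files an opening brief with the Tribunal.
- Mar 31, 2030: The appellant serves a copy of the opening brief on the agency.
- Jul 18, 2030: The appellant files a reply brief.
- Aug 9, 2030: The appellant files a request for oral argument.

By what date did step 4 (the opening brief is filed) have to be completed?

The record is requested on Mar 4, 2030; the 6-day hold period therefore ends Mar 10, 2030, and step 4 runs from that date. 15 days after Mar 10, 2030 is Mar 25, 2030.

Mar 25, 2030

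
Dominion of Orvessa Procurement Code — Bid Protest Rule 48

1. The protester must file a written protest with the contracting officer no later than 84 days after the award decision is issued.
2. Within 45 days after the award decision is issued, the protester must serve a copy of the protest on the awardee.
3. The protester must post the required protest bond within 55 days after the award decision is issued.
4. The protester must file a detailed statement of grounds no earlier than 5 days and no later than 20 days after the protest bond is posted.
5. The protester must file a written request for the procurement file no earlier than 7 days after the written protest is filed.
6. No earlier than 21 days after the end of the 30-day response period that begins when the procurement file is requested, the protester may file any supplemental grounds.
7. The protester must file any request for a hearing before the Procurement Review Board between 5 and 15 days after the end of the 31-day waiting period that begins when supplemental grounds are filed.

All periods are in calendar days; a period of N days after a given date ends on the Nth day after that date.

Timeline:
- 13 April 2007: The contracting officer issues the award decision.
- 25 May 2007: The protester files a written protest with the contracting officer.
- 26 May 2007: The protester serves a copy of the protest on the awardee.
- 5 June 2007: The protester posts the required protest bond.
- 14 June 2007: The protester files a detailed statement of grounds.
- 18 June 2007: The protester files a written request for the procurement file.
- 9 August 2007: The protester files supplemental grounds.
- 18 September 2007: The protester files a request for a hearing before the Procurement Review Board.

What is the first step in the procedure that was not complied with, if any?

Step 1 — counting 84 days from 13 April 2007 (when the award decision is issued) gives a deadline of 6 July 2007; done 25 May 2007 — timely.
Step 2 — counting 45 days from 13 April 2007 (when the award decision is issued) gives a deadline of 28 May 2007; 26 May 2007 is within that limit.
Step 3 — counting 55 days from 13 April 2007 (when the award decision is issued) gives a deadline of 7 June 2007; done 5 June 2007 — timely.
Step 4 — 5 and 20 days from 5 June 2007 (when the protest bond is posted) are 10 June 2007 and 25 June 2007 respectively; 14 June 2007 falls inside that range.
Step 5 — must wait 7 days from 25 May 2007 (when the written protest is filed), so not before 1 June 2007; 18 June 2007 is on or after that date.
Step 6 — must wait 21 days from 18 July 2007 (end of the 30-day response period, which began when the procurement file is requested on 18 June 2007), so not before 8 August 2007; done 9 August 2007 — permitted.
Step 7 — 5 and 15 days from 9 September 2007 (end of the 31-day waiting period, which began when supplemental grounds are filed on 9 August 2007) are 14 September 2007 and 24 September 2007 respectively; done 18 September 2007 — within the window.

None — every step was satisfied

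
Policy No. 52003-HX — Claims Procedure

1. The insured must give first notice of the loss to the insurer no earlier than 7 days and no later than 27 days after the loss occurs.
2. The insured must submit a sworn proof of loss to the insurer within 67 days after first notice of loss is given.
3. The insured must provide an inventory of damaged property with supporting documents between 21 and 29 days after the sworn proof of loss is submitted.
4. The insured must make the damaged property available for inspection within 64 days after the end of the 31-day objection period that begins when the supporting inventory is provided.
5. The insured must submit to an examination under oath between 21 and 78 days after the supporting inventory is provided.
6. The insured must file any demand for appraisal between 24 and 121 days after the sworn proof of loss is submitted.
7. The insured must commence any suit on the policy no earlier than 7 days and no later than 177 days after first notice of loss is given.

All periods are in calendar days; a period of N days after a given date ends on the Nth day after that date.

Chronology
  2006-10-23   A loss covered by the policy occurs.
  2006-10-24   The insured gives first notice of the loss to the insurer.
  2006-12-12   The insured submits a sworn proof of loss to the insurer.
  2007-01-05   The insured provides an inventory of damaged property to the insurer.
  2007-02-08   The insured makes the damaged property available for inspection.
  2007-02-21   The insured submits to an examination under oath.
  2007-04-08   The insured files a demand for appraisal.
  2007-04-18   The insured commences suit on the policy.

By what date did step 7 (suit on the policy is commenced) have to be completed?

2007-04-19

Step 7 runs from 2006-10-24, when first notice of loss is given. The window is 7–177 days after 2006-10-24; it closes on 2007-04-19.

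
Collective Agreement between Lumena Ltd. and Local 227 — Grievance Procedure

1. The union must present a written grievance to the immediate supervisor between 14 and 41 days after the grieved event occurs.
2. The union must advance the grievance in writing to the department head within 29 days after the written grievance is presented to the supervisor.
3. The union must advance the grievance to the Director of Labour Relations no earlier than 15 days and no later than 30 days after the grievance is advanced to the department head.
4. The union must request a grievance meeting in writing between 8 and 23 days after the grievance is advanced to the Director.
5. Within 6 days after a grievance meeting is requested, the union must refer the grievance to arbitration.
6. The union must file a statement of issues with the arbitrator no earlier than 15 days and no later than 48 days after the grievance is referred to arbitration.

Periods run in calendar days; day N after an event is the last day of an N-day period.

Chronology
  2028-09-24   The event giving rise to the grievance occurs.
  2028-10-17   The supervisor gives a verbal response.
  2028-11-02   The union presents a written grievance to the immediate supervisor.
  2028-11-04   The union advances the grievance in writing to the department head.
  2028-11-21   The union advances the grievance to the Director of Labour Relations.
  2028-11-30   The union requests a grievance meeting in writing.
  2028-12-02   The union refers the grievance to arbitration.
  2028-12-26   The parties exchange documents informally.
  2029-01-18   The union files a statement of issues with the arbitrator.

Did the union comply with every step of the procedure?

Yes

Step 1 — 14 and 41 days from 2028-09-24 (when the grieved event occurs) are 2028-10-08 and 2028-11-04 respectively; done 2028-11-02, which is between those dates.
Step 2 — counting 29 days from 2028-11-02 (when the written grievance is presented to the supervisor) gives a deadline of 2028-12-01; 2028-11-04 is within that limit.
Step 3 — 15 and 30 days from 2028-11-04 (when the grievance is advanced to the department head) are 2028-11-19 and 2028-12-04 respectively; done 2028-11-21 — within the window.
Step 4 — 8 and 23 days from 2028-11-21 (when the grievance is advanced to the Director) are 2028-11-29 and 2028-12-14 respectively; 2028-11-30 falls inside that range.
Step 5 — counting 6 days from 2028-11-30 (when a grievance meeting is requested) gives a deadline of 2028-12-06; completed 2028-12-02, before the deadline.
Step 6 — 15 and 48 days from 2028-12-02 (when the grievance is referred to arbitration) are 2028-12-17 and 2029-01-19 respectively; done 2029-01-18 — within the window.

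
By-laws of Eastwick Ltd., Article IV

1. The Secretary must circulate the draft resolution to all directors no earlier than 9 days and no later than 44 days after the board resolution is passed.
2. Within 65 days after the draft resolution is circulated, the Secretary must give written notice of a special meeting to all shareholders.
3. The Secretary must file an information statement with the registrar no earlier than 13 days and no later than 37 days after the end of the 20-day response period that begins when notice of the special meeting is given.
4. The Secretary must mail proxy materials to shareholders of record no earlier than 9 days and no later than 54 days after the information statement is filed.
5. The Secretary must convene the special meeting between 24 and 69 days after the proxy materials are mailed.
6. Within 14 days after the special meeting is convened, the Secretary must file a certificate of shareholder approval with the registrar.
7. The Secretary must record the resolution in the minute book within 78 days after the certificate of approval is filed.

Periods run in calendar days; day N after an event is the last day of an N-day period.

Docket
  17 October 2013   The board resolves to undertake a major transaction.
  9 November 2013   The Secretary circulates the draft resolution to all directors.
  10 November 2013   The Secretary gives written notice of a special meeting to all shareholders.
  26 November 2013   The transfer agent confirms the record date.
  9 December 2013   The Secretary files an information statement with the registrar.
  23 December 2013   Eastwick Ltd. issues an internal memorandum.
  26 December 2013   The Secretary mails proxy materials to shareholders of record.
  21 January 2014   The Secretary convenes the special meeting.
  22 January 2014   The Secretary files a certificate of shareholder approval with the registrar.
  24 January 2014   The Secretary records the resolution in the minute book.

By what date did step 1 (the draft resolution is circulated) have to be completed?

30 November 2013

Step 1 runs from 17 October 2013, when the board resolution is passed. The window is 9–44 days after 17 October 2013; it closes on 30 November 2013.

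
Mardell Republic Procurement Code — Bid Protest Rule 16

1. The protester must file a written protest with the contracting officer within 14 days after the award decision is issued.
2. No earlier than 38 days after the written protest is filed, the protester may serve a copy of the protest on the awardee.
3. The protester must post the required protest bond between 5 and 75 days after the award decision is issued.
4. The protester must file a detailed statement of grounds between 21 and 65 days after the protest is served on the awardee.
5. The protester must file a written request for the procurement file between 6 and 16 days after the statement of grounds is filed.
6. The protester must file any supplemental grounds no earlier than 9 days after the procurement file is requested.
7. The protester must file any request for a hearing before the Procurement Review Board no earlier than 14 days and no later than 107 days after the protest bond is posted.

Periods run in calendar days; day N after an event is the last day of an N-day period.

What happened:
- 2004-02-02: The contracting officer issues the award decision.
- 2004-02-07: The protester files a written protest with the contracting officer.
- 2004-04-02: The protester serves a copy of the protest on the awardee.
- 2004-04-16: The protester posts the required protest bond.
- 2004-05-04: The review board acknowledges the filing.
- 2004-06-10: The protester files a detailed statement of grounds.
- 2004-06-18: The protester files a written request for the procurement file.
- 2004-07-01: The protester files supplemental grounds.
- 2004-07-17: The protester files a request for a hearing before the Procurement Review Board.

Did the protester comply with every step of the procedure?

No

Step 1 — counting 14 days from 2004-02-02 (when the award decision is issued) gives a deadline of 2004-02-16; completed 2004-02-07, before the deadline.
Step 2 — must wait 38 days from 2004-02-07 (when the written protest is filed), so not before 2004-03-16; done 2004-04-02, after the minimum wait.
Step 3 — 5 and 75 days from 2004-02-02 (when the award decision is issued) are 2004-02-07 and 2004-04-17 respectively; done 2004-04-16 — within the window.
Step 4 — 21 and 65 days from 2004-04-02 (when the protest is served on the awardee) are 2004-04-23 and 2004-06-06 respectively; 2004-06-10 is 4 days past the end of the window.
Later steps need not be reached.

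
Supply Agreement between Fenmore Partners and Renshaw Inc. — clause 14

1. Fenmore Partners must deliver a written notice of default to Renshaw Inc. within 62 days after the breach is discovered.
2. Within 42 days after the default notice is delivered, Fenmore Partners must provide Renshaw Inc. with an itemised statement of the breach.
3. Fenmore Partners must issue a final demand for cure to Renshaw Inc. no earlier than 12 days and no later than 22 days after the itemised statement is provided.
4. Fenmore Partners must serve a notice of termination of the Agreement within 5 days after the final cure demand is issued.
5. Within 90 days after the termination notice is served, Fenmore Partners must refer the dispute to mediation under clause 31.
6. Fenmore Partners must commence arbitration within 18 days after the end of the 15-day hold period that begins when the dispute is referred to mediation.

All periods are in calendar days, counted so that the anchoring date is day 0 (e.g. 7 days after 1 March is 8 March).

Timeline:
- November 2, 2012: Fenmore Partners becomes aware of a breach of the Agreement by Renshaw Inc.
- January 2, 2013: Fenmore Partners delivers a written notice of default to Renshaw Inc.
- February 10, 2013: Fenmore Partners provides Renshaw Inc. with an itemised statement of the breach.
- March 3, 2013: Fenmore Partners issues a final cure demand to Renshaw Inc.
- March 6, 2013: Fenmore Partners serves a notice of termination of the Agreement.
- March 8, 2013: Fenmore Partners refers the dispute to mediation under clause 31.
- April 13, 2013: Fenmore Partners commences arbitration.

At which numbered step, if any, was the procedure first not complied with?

Step 6

(1) due by November 2, 2012 + 62 days = January 3, 2013; January 2, 2013 is within that limit.
(2) due by January 2, 2013 + 42 days = February 13, 2013; completed February 10, 2013, before the deadline.
(3) the permitted window runs from February 10, 2013 + 12 = February 22, 2013 to February 10, 2013 + 22 = March 4, 2013; March 3, 2013 falls inside that range.
(4) due by March 3, 2013 + 5 days = March 8, 2013; done March 6, 2013 — timely.
(5) due by March 6, 2013 + 90 days = June 4, 2013; done March 8, 2013 — timely.
(6) due by March 23, 2013 + 18 days = April 10, 2013; done April 13, 2013 — 3 days late.
The procedure was therefore not followed at step 6.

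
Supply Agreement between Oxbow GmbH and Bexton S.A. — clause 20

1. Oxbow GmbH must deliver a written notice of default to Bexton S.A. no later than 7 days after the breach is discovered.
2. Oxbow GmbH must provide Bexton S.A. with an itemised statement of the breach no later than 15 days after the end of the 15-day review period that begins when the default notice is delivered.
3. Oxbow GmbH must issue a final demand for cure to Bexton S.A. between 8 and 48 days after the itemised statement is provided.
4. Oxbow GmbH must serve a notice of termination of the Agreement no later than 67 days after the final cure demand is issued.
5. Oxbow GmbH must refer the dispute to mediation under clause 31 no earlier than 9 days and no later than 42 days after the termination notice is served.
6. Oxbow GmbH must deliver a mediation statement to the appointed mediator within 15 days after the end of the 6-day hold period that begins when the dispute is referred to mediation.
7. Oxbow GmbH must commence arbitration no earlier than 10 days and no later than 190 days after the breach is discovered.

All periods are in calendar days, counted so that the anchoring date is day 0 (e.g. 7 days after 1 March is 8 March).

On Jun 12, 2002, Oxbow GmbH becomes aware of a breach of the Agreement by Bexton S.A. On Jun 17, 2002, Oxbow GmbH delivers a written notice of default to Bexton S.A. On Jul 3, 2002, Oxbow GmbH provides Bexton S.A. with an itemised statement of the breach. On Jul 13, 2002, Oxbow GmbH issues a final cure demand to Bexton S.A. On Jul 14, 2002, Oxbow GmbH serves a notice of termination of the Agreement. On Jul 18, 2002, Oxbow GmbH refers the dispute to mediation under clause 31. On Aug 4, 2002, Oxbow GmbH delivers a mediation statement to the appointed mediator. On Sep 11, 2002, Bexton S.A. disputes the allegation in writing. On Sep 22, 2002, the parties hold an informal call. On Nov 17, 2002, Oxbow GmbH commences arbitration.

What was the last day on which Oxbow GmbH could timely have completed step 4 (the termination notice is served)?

Step 4 runs from Jul 13, 2002, when the final cure demand is issued. 67 days after Jul 13, 2002 is Sep 18, 2002.

Sep 18, 2002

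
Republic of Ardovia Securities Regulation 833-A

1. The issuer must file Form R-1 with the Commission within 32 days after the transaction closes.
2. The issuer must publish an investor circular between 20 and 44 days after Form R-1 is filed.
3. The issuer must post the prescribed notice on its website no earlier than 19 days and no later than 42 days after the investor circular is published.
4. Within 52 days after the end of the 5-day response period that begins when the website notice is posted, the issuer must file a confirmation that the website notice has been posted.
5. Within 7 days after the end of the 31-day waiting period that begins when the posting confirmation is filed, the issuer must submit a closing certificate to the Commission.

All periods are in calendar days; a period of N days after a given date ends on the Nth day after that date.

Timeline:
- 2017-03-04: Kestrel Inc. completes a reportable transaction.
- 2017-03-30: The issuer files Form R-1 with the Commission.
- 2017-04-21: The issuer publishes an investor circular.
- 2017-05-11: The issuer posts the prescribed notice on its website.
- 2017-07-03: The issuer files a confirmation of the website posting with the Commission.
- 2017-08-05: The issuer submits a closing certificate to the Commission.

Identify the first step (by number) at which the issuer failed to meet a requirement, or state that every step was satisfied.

Step 1 — counting 32 days from 2017-03-04 (when the transaction closes) gives a deadline of 2017-04-05; completed 2017-03-30, before the deadline.
Step 2 — 20 and 44 days from 2017-03-30 (when Form R-1 is filed) are 2017-04-19 and 2017-05-13 respectively; done 2017-04-21, which is between those dates.
Step 3 — 19 and 42 days from 2017-04-21 (when the investor circular is published) are 2017-05-10 and 2017-06-02 respectively; 2017-05-11 falls inside that range.
Step 4 — counting 52 days from 2017-05-16 (end of the 5-day response period, which began when the website notice is posted on 2017-05-11) gives a deadline of 2017-07-07; done 2017-07-03 — timely.
Step 5 — counting 7 days from 2017-08-03 (end of the 31-day waiting period, which began when the posting confirmation is filed on 2017-07-03) gives a deadline of 2017-08-10; 2017-08-05 is within that limit.

None — every step was satisfied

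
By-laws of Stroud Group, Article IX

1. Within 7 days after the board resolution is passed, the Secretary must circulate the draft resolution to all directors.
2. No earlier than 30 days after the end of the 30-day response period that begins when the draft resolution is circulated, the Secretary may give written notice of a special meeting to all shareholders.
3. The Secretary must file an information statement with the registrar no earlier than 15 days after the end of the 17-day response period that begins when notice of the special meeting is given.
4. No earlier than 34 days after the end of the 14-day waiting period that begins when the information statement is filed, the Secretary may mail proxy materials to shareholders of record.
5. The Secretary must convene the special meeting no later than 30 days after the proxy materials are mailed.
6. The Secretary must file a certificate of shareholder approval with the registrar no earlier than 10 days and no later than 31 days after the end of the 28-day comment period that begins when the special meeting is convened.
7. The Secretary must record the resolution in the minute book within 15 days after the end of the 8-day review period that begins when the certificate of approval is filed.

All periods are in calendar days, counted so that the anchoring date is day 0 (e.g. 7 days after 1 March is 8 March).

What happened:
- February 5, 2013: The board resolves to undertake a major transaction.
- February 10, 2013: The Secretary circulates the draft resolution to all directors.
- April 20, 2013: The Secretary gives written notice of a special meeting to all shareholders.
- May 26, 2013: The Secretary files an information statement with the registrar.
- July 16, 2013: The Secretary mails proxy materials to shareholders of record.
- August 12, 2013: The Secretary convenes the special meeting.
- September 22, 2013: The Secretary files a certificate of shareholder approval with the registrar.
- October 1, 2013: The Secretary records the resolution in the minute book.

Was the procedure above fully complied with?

Step 1: 7 days after February 5, 2013 (when the board resolution is passed) is February 12, 2013; February 10, 2013 is within that limit.
Step 2: the earliest permitted date is 30 days after March 12, 2013 (end of the 30-day response period, which began when the draft resolution is circulated on February 10, 2013), i.e. April 11, 2013; done April 20, 2013, after the minimum wait.
Step 3: the earliest permitted date is 15 days after May 7, 2013 (end of the 17-day response period, which began when notice of the special meeting is given on April 20, 2013), i.e. May 22, 2013; done May 26, 2013, after the minimum wait.
Step 4: the earliest permitted date is 34 days after June 9, 2013 (end of the 14-day waiting period, which began when the information statement is filed on May 26, 2013), i.e. July 13, 2013; July 16, 2013 is on or after that date.
Step 5: 30 days after July 16, 2013 (when the proxy materials are mailed) is August 15, 2013; August 12, 2013 is within that limit.
Step 6: the window is 10–31 days after September 9, 2013 (end of the 28-day comment period, which began when the special meeting is convened on August 12, 2013), so September 19, 2013 through October 10, 2013; done September 22, 2013, which is between those dates.
Step 7: 15 days after September 30, 2013 (end of the 8-day review period, which began when the certificate of approval is filed on September 22, 2013) is October 15, 2013; October 1, 2013 is within that limit.

Yes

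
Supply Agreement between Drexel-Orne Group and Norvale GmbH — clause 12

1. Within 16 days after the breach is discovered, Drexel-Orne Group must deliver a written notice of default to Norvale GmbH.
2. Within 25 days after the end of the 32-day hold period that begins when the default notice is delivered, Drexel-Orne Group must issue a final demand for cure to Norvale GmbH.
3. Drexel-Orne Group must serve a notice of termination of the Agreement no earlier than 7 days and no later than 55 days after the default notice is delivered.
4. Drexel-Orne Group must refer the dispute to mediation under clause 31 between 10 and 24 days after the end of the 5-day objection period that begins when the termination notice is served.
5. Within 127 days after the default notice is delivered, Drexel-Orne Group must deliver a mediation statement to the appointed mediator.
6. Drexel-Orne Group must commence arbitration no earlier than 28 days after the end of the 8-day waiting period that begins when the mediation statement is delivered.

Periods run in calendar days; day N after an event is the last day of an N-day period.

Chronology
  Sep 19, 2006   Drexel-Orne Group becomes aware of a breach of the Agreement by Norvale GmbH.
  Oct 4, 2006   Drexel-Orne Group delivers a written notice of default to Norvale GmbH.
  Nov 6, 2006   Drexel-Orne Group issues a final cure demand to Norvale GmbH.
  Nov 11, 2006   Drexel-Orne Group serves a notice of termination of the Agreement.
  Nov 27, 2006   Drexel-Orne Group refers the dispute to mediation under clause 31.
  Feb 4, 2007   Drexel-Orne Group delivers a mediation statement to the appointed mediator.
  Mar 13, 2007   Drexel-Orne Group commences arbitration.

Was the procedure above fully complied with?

Step 1: 16 days after Sep 19, 2006 (when the breach is discovered) is Oct 5, 2006; done Oct 4, 2006 — timely.
Step 2: 25 days after Nov 5, 2006 (end of the 32-day hold period, which began when the default notice is delivered on Oct 4, 2006) is Nov 30, 2006; completed Nov 6, 2006, before the deadline.
Step 3: the window is 7–55 days after Oct 4, 2006 (when the default notice is delivered), so Oct 11, 2006 through Nov 28, 2006; done Nov 11, 2006, which is between those dates.
Step 4: the window is 10–24 days after Nov 16, 2006 (end of the 5-day objection period, which began when the termination notice is served on Nov 11, 2006), so Nov 26, 2006 through Dec 10, 2006; done Nov 27, 2006 — within the window.
Step 5: 127 days after Oct 4, 2006 (when the default notice is delivered) is Feb 8, 2007; completed Feb 4, 2007, before the deadline.
Step 6: the earliest permitted date is 28 days after Feb 12, 2007 (end of the 8-day waiting period, which began when the mediation statement is delivered on Feb 4, 2007), i.e. Mar 12, 2007; done Mar 13, 2007, after the minimum wait.

Yes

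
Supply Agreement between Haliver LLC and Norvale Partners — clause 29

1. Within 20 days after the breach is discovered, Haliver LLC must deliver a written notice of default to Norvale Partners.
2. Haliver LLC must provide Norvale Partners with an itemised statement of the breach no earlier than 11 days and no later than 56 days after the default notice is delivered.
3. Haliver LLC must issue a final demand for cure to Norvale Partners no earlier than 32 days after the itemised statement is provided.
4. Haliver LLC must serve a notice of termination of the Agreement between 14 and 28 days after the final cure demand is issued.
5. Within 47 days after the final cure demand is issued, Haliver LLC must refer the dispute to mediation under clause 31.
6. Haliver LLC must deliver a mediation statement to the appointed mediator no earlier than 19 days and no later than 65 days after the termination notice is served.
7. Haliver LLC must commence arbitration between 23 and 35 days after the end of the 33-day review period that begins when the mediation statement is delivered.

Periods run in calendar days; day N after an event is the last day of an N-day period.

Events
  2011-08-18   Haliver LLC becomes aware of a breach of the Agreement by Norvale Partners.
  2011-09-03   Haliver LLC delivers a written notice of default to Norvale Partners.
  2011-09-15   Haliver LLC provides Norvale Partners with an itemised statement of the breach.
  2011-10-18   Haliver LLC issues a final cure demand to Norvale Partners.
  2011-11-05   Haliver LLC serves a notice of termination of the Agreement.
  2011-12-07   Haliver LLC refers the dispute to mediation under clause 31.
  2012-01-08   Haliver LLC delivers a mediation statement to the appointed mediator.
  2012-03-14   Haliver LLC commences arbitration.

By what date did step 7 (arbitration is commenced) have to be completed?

The mediation statement is delivered on 2012-01-08; the 33-day review period therefore ends 2012-02-10, and step 7 runs from that date. The window is 23–35 days after 2012-02-10; it closes on 2012-03-16.

2012-03-16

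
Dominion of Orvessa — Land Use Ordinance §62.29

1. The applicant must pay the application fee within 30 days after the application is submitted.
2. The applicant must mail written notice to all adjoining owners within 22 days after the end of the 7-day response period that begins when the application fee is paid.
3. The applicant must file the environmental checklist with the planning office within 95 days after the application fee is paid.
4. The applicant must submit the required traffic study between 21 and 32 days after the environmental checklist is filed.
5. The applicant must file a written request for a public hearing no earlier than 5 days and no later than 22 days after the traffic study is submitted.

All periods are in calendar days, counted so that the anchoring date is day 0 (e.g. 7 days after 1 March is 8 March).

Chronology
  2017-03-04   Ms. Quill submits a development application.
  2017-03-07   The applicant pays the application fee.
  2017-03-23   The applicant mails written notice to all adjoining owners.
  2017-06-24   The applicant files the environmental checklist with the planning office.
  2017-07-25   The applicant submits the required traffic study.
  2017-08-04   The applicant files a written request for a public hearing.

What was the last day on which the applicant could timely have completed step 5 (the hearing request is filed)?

2017-08-16

Step 5 runs from 2017-07-25, when the traffic study is submitted. The window is 5–22 days after 2017-07-25; it closes on 2017-08-16.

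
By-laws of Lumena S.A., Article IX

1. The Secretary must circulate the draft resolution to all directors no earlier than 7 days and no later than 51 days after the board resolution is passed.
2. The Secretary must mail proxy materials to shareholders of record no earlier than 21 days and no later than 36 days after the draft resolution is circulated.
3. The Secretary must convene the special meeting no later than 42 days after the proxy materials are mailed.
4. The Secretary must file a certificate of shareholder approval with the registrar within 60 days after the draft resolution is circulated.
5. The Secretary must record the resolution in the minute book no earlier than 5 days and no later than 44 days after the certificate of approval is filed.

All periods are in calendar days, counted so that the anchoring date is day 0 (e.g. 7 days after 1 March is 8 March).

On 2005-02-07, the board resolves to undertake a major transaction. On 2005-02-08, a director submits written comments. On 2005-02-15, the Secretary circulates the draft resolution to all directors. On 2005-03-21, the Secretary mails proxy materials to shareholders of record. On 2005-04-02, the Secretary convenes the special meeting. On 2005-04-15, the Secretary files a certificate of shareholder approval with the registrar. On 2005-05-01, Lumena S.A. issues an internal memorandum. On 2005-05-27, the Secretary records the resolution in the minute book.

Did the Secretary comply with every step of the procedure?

Step 1: the window is 7–51 days after 2005-02-07 (when the board resolution is passed), so 2005-02-14 through 2005-03-30; done 2005-02-15, which is between those dates.
Step 2: the window is 21–36 days after 2005-02-15 (when the draft resolution is circulated), so 2005-03-08 through 2005-03-23; done 2005-03-21 — within the window.
Step 3: 42 days after 2005-03-21 (when the proxy materials are mailed) is 2005-05-02; completed 2005-04-02, before the deadline.
Step 4: 60 days after 2005-02-15 (when the draft resolution is circulated) is 2005-04-16; completed 2005-04-15, before the deadline.
Step 5: the window is 5–44 days after 2005-04-15 (when the certificate of approval is filed), so 2005-04-20 through 2005-05-29; done 2005-05-27, which is between those dates.

Yes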